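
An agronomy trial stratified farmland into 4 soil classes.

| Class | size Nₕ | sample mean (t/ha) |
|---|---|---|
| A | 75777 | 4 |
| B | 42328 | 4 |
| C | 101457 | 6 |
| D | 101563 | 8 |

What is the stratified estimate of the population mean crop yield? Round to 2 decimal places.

5.90

N = 321125; weights Wₕ = Nₕ/N = (0.2360, 0.1318, 0.3159, 0.3163).
x̄_st = Σ Wₕ·x̄ₕ = 0.2360·4 + 0.1318·4 + 0.3159·6 + 0.3163·8 ≈ 5.8970...
→ 5.90.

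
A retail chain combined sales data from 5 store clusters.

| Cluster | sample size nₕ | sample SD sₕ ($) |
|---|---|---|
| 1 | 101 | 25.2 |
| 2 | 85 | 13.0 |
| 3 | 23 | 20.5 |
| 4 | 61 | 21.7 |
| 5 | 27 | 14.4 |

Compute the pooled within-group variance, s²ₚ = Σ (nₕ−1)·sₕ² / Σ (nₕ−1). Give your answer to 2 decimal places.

Degrees of freedom: 100 + 84 + 22 + 60 + 26 = 292.
Σ(nₕ−1)sₕ² = 100·635.04 + 84·169 + 22·420.25 + 60·470.89 + 26·207.36 = 120590.26.
s²ₚ = 120590.26 / 292 = 412.9803... → 412.98.

412.98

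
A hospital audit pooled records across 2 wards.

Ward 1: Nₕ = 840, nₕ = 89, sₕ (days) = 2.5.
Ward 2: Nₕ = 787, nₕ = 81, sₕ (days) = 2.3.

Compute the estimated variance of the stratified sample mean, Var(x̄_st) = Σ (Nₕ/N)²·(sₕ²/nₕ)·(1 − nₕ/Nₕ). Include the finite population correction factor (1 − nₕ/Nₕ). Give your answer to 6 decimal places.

N = 1627. Term for each stratum: Wₕ²sₕ²/nₕ·(1−nₕ/Nₕ).
Var(x̄_st) = 0.016735324 + 0.013708028 = 0.030443352 → 0.030443.

0.030443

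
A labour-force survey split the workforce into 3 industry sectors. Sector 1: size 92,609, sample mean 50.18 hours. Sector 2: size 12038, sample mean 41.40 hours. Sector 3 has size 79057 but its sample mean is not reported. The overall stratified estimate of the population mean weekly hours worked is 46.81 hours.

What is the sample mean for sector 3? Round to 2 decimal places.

43.69

Σ Nₕx̄ₕ = N·μ, so 79057·x̄_3 = 183704·46.81 − (92609·50.18 + 12038·41.40).
= 8599184.24 − 5145492.82 = 3453691.42.
x̄_3 = 3453691.42 / 79057 = 43.6861... → 43.69.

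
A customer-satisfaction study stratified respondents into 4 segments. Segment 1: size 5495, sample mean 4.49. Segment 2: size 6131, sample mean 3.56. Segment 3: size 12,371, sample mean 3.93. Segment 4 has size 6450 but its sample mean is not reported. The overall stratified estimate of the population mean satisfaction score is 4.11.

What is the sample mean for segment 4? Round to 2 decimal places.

4.65

Σ Nₕx̄ₕ = N·μ, so 6450·x̄_4 = 30447·4.11 − (5495·4.49 + 6131·3.56 + 12371·3.93).
= 125137.17 − 95116.94 = 30020.23.
x̄_4 = 30020.23 / 6450 = 4.6543... → 4.65.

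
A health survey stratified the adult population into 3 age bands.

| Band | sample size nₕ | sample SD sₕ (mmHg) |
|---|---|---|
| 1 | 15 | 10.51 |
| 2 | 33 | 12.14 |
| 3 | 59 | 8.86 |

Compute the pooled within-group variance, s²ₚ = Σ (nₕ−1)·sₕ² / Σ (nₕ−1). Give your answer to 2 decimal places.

Degrees of freedom: 14 + 32 + 58 = 104.
Σ(nₕ−1)sₕ² = 14·110.4601 + 32·147.3796 + 58·78.4996 = 10815.5654.
s²ₚ = 10815.5654 / 104 = 103.9958... → 104.00.

104.00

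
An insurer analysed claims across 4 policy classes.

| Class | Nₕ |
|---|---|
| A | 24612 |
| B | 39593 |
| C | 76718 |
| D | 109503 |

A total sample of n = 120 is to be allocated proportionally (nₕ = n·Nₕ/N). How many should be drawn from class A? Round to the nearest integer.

12

N = 24612 + 39593 + 76718 + 109503 = 250426.
n_A = 120·24612/250426 = 11.794... → 12.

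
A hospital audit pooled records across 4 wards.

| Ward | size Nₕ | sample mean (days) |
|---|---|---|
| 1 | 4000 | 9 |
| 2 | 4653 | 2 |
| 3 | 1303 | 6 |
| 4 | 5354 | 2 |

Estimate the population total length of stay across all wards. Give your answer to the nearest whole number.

63832

Estimate total by summing Nₕ·x̄ₕ over strata.
4000·9 + 4653·2 + 1303·6 + 5354·2 = 36000 + 9306 + 7818 + 10708 = 63832.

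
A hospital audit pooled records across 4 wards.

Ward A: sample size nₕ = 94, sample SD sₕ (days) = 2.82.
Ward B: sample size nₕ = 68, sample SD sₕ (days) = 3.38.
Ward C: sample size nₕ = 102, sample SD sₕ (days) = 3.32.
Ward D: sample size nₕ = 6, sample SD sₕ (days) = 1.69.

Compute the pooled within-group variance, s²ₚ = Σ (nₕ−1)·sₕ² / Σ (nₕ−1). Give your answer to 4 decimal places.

A: (94−1)·2.82² = 93·7.9524 = 739.5732
B: (68−1)·3.38² = 67·11.4244 = 765.4348
C: (102−1)·3.32² = 101·11.0224 = 1113.2624
D: (6−1)·1.69² = 5·2.8561 = 14.2805
Numerator = 2632.5509; denominator = Σ(nₕ−1) = 266.
s²ₚ = 2632.5509/266 = 9.896808... → 9.8968.

9.8968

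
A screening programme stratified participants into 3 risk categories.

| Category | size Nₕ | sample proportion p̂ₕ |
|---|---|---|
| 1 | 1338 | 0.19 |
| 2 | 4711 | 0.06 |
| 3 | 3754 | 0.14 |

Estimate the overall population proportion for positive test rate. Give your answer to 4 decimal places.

0.1084

Wₕ = Nₕ/N with N = 9803: 0.1365, 0.4806, 0.3829.
p̂_st = 0.1365·0.19 + 0.4806·0.06 + 0.3829·0.14 ≈ 0.108379... → 0.1084.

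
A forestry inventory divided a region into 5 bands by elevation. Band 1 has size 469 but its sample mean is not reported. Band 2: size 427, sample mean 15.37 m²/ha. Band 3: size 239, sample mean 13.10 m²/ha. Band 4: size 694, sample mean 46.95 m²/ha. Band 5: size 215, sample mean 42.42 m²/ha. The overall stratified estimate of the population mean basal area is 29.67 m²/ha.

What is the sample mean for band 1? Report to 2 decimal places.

19.72

N = 469 + 427 + 239 + 694 + 215 = 2044.
Overall total = μ·N = 29.67·2044 = 60645.48.
Subtract the known strata: 427·15.37 + 239·13.10 + 694·46.95 + 215·42.42 = 51397.49.
Remaining total for band 1: 60645.48 − 51397.49 = 9247.99.
Divide by its size: 9247.99 / 469 = 19.7185... → 19.72.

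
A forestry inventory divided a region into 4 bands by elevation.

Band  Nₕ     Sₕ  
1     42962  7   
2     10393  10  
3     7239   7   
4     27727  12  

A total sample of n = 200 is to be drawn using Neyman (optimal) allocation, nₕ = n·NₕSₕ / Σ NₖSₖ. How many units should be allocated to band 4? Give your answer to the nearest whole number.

1: NₕSₕ = 42962·7 = 300734
2: NₕSₕ = 10393·10 = 103930
3: NₕSₕ = 7239·7 = 50673
4: NₕSₕ = 27727·12 = 332724
Σ NₕSₕ = 788061.
n_4 = 200·332724/788061 = 84.441... → 84.

84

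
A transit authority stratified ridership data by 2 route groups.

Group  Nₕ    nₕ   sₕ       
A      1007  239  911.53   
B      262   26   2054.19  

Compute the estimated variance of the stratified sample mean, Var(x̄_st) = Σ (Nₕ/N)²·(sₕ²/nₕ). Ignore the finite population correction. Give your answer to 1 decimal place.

N = 1269. Term for each stratum: Wₕ²sₕ²/nₕ.
Var(x̄_st) = 2189.1712 + 6918.1060 = 9107.2772 → 9107.3.

9107.3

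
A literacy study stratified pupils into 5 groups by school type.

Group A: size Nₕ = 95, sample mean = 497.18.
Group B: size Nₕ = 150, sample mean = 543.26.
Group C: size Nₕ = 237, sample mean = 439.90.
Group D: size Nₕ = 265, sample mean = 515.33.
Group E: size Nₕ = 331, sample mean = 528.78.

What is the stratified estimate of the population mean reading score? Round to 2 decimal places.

505.16

N = 1078; weights Wₕ = Nₕ/N = (0.0881, 0.1391, 0.2199, 0.2458, 0.3071).
x̄_st = Σ Wₕ·x̄ₕ = 0.0881·497.18 + 0.1391·543.26 + 0.2199·439.90 + 0.2458·515.33 + 0.3071·528.78 ≈ 505.1633...
→ 505.16.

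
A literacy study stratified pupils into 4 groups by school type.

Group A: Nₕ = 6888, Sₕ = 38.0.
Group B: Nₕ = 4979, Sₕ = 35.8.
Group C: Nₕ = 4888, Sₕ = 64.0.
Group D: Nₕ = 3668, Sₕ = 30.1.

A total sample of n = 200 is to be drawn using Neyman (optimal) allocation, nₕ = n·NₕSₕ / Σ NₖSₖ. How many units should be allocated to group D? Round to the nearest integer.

26

A: NₕSₕ = 6888·38.0 = 261744
B: NₕSₕ = 4979·35.8 = 178248.2
C: NₕSₕ = 4888·64.0 = 312832
D: NₕSₕ = 3668·30.1 = 110406.8
Σ NₕSₕ = 863231.
n_D = 200·110406.8/863231 = 25.580... → 26.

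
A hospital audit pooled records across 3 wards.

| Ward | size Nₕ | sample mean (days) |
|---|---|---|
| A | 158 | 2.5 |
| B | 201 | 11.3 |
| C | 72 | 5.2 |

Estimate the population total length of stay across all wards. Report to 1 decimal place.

Estimate total by summing Nₕ·x̄ₕ over strata.
158·2.5 + 201·11.3 + 72·5.2 = 395 + 2271.3 + 374.4 = 3040.7.

3040.7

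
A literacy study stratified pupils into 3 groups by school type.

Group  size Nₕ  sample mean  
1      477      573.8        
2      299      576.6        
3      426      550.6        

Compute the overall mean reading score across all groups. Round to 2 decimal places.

566.27

x̄_st = (Σ Nₕx̄ₕ) / (Σ Nₕ) = (477·573.8 + 299·576.6 + 426·550.6) / 1202
= 680661.6 / 1202 = 566.2742... → 566.27.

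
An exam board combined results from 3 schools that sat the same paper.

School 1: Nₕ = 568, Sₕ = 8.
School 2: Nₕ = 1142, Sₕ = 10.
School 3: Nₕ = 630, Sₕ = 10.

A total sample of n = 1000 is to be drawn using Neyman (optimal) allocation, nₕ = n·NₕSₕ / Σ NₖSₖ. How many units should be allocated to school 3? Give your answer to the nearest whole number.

283

Σ NₕSₕ = 568·8 + 1142·10 + 630·10 = 22264.
Share for 3: 6300/22264 = 0.28297.
n_3 = 1000 × 0.28297 = 282.968... → 283.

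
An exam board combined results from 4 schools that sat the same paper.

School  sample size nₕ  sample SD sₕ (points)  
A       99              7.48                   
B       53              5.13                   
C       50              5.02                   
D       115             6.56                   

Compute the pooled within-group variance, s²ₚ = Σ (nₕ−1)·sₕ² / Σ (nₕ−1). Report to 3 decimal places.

A: (99−1)·7.48² = 98·55.9504 = 5483.1392
B: (53−1)·5.13² = 52·26.3169 = 1368.4788
C: (50−1)·5.02² = 49·25.2004 = 1234.8196
D: (115−1)·6.56² = 114·43.0336 = 4905.8304
Numerator = 12992.268; denominator = Σ(nₕ−1) = 313.
s²ₚ = 12992.268/313 = 41.50884... → 41.509.

41.509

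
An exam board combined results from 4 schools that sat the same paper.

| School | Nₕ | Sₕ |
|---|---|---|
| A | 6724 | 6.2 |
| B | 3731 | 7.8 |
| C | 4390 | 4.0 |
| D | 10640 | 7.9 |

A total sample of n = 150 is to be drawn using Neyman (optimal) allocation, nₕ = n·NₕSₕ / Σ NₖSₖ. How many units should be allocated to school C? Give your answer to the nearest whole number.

Σ NₕSₕ = 6724·6.2 + 3731·7.8 + 4390·4.0 + 10640·7.9 = 172406.6.
Share for C: 17560/172406.6 = 0.10185.
n_C = 150 × 0.10185 = 15.278... → 15.

15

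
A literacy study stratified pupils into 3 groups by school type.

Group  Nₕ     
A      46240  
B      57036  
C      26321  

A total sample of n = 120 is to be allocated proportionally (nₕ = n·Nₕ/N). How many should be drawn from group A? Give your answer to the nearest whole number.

43

N = 46240 + 57036 + 26321 = 129597.
n_A = 120·46240/129597 = 42.816... → 43.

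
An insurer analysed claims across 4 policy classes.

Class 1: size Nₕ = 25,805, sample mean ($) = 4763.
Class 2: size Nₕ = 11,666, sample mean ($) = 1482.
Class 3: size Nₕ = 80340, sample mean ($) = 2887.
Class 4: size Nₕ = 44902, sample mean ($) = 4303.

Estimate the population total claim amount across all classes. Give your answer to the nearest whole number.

565353113

Estimate total by summing Nₕ·x̄ₕ over strata.
25805·4763 + 11666·1482 + 80340·2887 + 44902·4303 = 122909215 + 17289012 + 231941580 + 193213306 = 565353113.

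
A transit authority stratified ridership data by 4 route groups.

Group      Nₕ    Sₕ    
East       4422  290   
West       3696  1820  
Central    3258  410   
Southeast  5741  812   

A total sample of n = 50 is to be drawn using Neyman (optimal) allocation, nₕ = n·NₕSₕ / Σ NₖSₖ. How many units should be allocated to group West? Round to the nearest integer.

24

East: NₕSₕ = 4422·290 = 1282380
West: NₕSₕ = 3696·1820 = 6726720
Central: NₕSₕ = 3258·410 = 1335780
Southeast: NₕSₕ = 5741·812 = 4661692
Σ NₕSₕ = 14006572.
n_West = 50·6726720/14006572 = 24.013... → 24.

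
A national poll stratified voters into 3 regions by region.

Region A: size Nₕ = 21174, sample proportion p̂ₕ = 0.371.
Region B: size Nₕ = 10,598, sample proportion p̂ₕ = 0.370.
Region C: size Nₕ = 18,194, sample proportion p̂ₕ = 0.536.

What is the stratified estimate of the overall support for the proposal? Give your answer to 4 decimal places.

0.4309

N = 21174 + 10598 + 18194 = 49966.
Overall proportion = Σ (Nₕ/N)·p̂ₕ.
Σ Nₕp̂ₕ = 7855.554 + 3921.26 + 9751.984 = 21528.798.
21528.798 / 49966 = 0.430869... → 0.4309.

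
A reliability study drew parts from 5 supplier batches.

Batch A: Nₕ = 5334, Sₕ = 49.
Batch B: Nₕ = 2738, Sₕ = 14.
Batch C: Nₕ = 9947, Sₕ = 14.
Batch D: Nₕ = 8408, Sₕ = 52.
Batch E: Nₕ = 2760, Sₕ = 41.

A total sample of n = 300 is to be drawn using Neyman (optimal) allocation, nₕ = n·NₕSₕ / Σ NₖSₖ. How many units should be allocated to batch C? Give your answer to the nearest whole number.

42

Σ NₕSₕ = 5334·49 + 2738·14 + 9947·14 + 8408·52 + 2760·41 = 989332.
Share for C: 139258/989332 = 0.14076.
n_C = 300 × 0.14076 = 42.228... → 42.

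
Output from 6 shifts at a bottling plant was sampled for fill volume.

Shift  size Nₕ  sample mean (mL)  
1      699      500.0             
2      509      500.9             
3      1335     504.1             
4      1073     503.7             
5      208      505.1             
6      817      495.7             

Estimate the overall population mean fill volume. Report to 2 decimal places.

N = 699 + 509 + 1335 + 1073 + 208 + 817 = 4641.
Overall mean = Σ (Nₕ/N)·x̄ₕ — weight by population share, not a simple average.
Σ Nₕx̄ₕ = 699·500.0 + 509·500.9 + 1335·504.1 + 1073·503.7 + 208·505.1 + 817·495.7 = 349500 + 254958.1 + 672973.5 + 540470.1 + 105060.8 + 404986.9 = 2327949.4.
Divide by N: 2327949.4 / 4641 = 501.6051... → 501.61.

501.61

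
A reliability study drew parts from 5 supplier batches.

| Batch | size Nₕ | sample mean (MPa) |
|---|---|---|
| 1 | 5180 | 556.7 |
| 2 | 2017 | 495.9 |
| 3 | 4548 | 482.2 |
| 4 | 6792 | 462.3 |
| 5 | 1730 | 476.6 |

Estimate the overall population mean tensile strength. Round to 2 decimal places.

x̄_st = (Σ Nₕx̄ₕ) / (Σ Nₕ) = (5180·556.7 + 2017·495.9 + 4548·482.2 + 6792·462.3 + 1730·476.6) / 20267
= 10041441.5 / 20267 = 495.4577... → 495.46.

495.46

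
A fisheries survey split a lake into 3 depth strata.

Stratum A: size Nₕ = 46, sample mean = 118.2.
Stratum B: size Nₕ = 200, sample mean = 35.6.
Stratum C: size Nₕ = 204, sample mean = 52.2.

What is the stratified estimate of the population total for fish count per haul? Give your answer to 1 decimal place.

23206.0

A: 46·118.2 = 5437.2
B: 200·35.6 = 7120
C: 204·52.2 = 10648.8
τ̂ = Σ Nₕx̄ₕ = 23206.0.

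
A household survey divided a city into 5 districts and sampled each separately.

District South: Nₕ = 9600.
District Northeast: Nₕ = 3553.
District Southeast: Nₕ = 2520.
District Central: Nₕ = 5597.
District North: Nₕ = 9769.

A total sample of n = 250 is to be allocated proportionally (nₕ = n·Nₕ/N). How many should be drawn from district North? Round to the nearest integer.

N = 9600 + 3553 + 2520 + 5597 + 9769 = 31039.
n_North = 250·9769/31039 = 78.683... → 79.

79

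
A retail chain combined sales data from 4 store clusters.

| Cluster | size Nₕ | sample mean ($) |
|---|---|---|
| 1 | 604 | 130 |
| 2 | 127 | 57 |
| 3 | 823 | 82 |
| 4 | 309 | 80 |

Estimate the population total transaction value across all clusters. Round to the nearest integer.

177965

1: 604·130 = 78520
2: 127·57 = 7239
3: 823·82 = 67486
4: 309·80 = 24720
τ̂ = Σ Nₕx̄ₕ = 177965.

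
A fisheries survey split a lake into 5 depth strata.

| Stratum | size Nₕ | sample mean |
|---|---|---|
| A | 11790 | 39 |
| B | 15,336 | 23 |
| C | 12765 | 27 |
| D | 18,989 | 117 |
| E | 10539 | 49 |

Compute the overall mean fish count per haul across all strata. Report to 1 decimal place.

56.1

x̄_st = (Σ Nₕx̄ₕ) / (Σ Nₕ) = (11790·39 + 15336·23 + 12765·27 + 18989·117 + 10539·49) / 69419
= 3895317 / 69419 = 56.113... → 56.1.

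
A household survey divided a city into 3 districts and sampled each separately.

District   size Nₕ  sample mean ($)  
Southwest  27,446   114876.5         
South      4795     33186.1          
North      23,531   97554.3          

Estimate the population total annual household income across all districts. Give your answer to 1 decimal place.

5607578001.8

Estimate total by summing Nₕ·x̄ₕ over strata.
27446·114876.5 + 4795·33186.1 + 23531·97554.3 = 3152900419 + 159127349.5 + 2295550233.3 = 5607578001.8.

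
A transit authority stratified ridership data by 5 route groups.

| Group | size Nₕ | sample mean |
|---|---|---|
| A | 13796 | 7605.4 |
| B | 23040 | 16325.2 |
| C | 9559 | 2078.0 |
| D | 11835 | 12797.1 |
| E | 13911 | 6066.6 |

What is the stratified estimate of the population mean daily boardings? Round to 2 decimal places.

x̄_st = (Σ Nₕx̄ₕ) / (Σ Nₕ) = (13796·7605.4 + 23040·16325.2 + 9559·2078.0 + 11835·12797.1 + 13911·6066.6) / 72141
= 736766459.5 / 72141 = 10212.8673... → 10212.87.

10212.87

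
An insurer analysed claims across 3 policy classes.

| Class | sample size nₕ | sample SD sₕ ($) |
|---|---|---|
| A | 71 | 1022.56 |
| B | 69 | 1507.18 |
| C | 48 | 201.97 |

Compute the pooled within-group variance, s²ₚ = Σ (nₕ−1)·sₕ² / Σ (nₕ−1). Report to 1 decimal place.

A: (71−1)·1022.56² = 70·1045628.9536 = 73194026.752
B: (69−1)·1507.18² = 68·2271591.5524 = 154468225.5632
C: (48−1)·201.97² = 47·40791.8809 = 1917218.4023
Numerator = 229579470.7175; denominator = Σ(nₕ−1) = 185.
s²ₚ = 229579470.7175/185 = 1240970.112... → 1240970.1.

1240970.1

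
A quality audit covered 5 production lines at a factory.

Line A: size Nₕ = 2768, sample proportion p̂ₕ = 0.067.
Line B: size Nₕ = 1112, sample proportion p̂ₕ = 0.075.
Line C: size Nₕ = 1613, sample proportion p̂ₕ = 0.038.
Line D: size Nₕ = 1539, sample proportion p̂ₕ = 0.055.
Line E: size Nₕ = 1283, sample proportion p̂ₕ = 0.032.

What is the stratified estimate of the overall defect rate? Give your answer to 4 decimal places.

Wₕ = Nₕ/N with N = 8315: 0.3329, 0.1337, 0.1940, 0.1851, 0.1543.
p̂_st = 0.3329·0.067 + 0.1337·0.075 + 0.1940·0.038 + 0.1851·0.055 + 0.1543·0.032 ≈ 0.054823... → 0.0548.

0.0548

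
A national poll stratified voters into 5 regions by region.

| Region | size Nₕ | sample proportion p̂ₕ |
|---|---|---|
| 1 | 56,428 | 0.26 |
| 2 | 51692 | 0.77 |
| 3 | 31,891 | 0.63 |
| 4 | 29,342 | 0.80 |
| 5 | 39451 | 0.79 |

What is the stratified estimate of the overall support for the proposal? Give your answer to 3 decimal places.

0.619

N = 56428 + 51692 + 31891 + 29342 + 39451 = 208804.
Overall proportion = Σ (Nₕ/N)·p̂ₕ.
Σ Nₕp̂ₕ = 14671.28 + 39802.84 + 20091.33 + 23473.6 + 31166.29 = 129205.34.
129205.34 / 208804 = 0.61879... → 0.619.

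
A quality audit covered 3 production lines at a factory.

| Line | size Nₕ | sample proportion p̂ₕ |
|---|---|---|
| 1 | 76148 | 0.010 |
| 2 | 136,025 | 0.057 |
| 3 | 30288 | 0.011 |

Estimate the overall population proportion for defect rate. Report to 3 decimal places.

0.036

Wₕ = Nₕ/N with N = 242461: 0.3141, 0.5610, 0.1249.
p̂_st = 0.3141·0.010 + 0.5610·0.057 + 0.1249·0.011 ≈ 0.03649... → 0.036.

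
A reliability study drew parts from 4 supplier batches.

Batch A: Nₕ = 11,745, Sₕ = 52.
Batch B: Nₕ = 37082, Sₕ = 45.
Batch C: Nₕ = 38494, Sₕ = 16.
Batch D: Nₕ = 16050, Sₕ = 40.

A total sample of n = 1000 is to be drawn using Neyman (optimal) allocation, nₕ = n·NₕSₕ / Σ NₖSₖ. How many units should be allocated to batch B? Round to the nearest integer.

472

Σ NₕSₕ = 11745·52 + 37082·45 + 38494·16 + 16050·40 = 3537334.
Share for B: 1668690/3537334 = 0.47174.
n_B = 1000 × 0.47174 = 471.737... → 472.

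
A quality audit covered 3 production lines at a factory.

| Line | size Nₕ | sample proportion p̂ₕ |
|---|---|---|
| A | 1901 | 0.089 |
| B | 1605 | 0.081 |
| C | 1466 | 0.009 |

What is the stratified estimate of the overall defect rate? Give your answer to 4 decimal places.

0.0628

Wₕ = Nₕ/N with N = 4972: 0.3823, 0.3228, 0.2949.
p̂_st = 0.3823·0.089 + 0.3228·0.081 + 0.2949·0.009 ≈ 0.062829... → 0.0628.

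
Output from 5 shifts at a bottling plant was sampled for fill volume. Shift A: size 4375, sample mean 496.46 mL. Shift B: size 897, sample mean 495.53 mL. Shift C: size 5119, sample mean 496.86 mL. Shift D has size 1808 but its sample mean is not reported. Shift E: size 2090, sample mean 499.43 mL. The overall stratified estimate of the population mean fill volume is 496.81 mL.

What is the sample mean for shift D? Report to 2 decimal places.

Σ Nₕx̄ₕ = N·μ, so 1808·x̄_D = 14289·496.81 − (4375·496.46 + 897·495.53 + 5119·496.86 + 2090·499.43).
= 7098918.09 − 6203737.95 = 895180.14.
x̄_D = 895180.14 / 1808 = 495.1218... → 495.12.

495.12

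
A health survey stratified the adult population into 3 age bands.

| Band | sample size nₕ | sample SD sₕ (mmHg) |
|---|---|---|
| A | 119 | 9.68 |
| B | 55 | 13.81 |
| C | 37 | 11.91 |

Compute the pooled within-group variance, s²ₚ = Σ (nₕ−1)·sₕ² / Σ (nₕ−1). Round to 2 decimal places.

127.22

A: (119−1)·9.68² = 118·93.7024 = 11056.8832
B: (55−1)·13.81² = 54·190.7161 = 10298.6694
C: (37−1)·11.91² = 36·141.8481 = 5106.5316
Numerator = 26462.0842; denominator = Σ(nₕ−1) = 208.
s²ₚ = 26462.0842/208 = 127.2216... → 127.22.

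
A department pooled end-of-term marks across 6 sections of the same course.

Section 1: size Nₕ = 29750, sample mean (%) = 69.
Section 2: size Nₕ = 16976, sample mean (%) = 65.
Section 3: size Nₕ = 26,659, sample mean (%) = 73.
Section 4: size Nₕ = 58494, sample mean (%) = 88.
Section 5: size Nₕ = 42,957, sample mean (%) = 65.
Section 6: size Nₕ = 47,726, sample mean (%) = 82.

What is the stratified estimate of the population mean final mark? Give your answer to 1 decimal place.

76.2

x̄_st = (Σ Nₕx̄ₕ) / (Σ Nₕ) = (29750·69 + 16976·65 + 26659·73 + 58494·88 + 42957·65 + 47726·82) / 222562
= 16955506 / 222562 = 76.183... → 76.2.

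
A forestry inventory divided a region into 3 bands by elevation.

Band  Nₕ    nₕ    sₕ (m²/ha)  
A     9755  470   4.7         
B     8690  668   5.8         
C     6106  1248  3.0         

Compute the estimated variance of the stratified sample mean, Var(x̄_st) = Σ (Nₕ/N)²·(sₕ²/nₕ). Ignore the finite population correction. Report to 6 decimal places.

N = 24551; Wₕ = Nₕ/N.
band A: (9755/24551)²·4.7²/470 = 0.007420173
band B: (8690/24551)²·5.8²/668 = 0.006309293
band C: (6106/24551)²·3.0²/1248 = 0.000446070
Sum = 0.014175536 → 0.014176.

0.014176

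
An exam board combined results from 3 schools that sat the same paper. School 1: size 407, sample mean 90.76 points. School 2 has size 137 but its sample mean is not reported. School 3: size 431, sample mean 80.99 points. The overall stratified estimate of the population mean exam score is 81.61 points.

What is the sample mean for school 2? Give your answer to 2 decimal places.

N = 407 + 137 + 431 = 975.
Overall total = μ·N = 81.61·975 = 79569.75.
Subtract the known strata: 407·90.76 + 431·80.99 = 71846.01.
Remaining total for school 2: 79569.75 − 71846.01 = 7723.74.
Divide by its size: 7723.74 / 137 = 56.3777... → 56.38.

56.38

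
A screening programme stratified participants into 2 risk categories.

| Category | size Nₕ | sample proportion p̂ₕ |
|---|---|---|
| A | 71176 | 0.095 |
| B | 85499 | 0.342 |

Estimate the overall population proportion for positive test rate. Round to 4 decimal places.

Wₕ = Nₕ/N with N = 156675: 0.4543, 0.5457.
p̂_st = 0.4543·0.095 + 0.5457·0.342 ≈ 0.229790... → 0.2298.

0.2298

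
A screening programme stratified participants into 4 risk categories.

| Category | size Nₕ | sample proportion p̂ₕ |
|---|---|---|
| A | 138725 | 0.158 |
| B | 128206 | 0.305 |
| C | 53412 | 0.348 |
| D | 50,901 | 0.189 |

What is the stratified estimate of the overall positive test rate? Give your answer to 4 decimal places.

0.2404

Wₕ = Nₕ/N with N = 371244: 0.3737, 0.3453, 0.1439, 0.1371.
p̂_st = 0.3737·0.158 + 0.3453·0.305 + 0.1439·0.348 + 0.1371·0.189 ≈ 0.240351... → 0.2404.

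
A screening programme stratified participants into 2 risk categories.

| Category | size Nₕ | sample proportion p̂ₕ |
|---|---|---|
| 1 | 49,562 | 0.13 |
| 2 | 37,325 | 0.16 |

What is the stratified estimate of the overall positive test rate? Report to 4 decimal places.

0.1429

N = 49562 + 37325 = 86887.
Overall proportion = Σ (Nₕ/N)·p̂ₕ.
Σ Nₕp̂ₕ = 6443.06 + 5972 = 12415.06.
12415.06 / 86887 = 0.142887... → 0.1429.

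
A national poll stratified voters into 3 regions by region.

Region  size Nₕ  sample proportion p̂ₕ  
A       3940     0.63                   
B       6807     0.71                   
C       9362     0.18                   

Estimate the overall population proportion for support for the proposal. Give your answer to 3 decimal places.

0.448

Wₕ = Nₕ/N with N = 20109: 0.1959, 0.3385, 0.4656.
p̂_st = 0.1959·0.63 + 0.3385·0.71 + 0.4656·0.18 ≈ 0.44758... → 0.448.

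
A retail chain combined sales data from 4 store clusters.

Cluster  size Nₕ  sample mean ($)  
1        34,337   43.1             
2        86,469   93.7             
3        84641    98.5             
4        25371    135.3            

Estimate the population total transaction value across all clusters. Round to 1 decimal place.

Population total = Σ Nₕ·x̄ₕ (each stratum's size times its mean).
34337·43.1 + 86469·93.7 + 84641·98.5 + 25371·135.3 = 1479924.7 + 8102145.3 + 8337138.5 + 3432696.3 = 21351904.8.

21351904.8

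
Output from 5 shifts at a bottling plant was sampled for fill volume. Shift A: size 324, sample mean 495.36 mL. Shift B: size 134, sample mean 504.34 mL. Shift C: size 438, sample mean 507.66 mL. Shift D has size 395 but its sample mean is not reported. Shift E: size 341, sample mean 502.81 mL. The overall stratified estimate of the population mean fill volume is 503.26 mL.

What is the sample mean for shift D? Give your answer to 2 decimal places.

N = 324 + 134 + 438 + 395 + 341 = 1632.
Overall total = μ·N = 503.26·1632 = 821320.32.
Subtract the known strata: 324·495.36 + 134·504.34 + 438·507.66 + 341·502.81 = 621891.49.
Remaining total for shift D: 821320.32 − 621891.49 = 199428.83.
Divide by its size: 199428.83 / 395 = 504.8831... → 504.88.

504.88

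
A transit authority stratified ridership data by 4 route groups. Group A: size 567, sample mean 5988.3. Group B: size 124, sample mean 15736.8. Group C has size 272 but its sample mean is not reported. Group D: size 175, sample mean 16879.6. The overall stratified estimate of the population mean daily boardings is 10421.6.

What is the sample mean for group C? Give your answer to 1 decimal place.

N = 567 + 124 + 272 + 175 = 1138.
Overall total = μ·N = 10421.6·1138 = 11859780.8.
Subtract the known strata: 567·5988.3 + 124·15736.8 + 175·16879.6 = 8300659.3.
Remaining total for group C: 11859780.8 − 8300659.3 = 3559121.5.
Divide by its size: 3559121.5 / 272 = 13085.006... → 13085.0.

13085.0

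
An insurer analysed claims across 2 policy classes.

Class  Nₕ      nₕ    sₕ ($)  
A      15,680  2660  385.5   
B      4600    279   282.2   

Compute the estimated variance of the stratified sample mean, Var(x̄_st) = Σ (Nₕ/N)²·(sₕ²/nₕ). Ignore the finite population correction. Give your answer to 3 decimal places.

48.084

N = 20280. Term for each stratum: Wₕ²sₕ²/nₕ.
Var(x̄_st) = 33.398222 + 14.685528 = 48.083750 → 48.084.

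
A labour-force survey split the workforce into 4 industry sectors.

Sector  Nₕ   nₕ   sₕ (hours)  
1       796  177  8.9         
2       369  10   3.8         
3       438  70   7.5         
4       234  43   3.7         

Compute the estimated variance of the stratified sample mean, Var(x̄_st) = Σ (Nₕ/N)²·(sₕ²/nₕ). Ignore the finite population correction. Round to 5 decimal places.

N = 1837; Wₕ = Nₕ/N.
sector 1: (796/1837)²·8.9²/177 = 0.08402617
sector 2: (369/1837)²·3.8²/10 = 0.05826418
sector 3: (438/1837)²·7.5²/70 = 0.04568298
sector 4: (234/1837)²·3.7²/43 = 0.00516593
Sum = 0.19313925 → 0.19314.

0.19314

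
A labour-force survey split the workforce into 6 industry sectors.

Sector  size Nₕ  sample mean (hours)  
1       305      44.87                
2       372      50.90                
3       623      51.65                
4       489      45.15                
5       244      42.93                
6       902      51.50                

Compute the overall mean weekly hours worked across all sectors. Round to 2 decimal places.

x̄_st = (Σ Nₕx̄ₕ) / (Σ Nₕ) = (305·44.87 + 372·50.90 + 623·51.65 + 489·45.15 + 244·42.93 + 902·51.50) / 2935
= 143804.37 / 2935 = 48.9964... → 49.00.

49.00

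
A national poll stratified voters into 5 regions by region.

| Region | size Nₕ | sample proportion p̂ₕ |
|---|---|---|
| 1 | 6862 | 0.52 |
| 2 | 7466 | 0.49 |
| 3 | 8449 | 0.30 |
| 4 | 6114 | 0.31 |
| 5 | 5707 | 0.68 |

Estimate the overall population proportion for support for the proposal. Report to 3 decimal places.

Wₕ = Nₕ/N with N = 34598: 0.1983, 0.2158, 0.2442, 0.1767, 0.1650.
p̂_st = 0.1983·0.52 + 0.2158·0.49 + 0.2442·0.30 + 0.1767·0.31 + 0.1650·0.68 ≈ 0.44908... → 0.449.

0.449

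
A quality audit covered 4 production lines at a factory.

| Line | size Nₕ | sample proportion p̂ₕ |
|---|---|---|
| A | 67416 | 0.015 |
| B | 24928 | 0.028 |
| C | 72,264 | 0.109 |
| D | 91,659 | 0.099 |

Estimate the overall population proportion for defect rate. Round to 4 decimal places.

Wₕ = Nₕ/N with N = 256267: 0.2631, 0.0973, 0.2820, 0.3577.
p̂_st = 0.2631·0.015 + 0.0973·0.028 + 0.2820·0.109 + 0.3577·0.099 ≈ 0.072816... → 0.0728.

0.0728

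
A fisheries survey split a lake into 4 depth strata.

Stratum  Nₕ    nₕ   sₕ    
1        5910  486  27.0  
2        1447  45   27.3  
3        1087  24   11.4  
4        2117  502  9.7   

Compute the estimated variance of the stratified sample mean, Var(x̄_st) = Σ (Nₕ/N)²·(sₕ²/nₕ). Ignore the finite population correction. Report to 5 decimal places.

N = 10561; Wₕ = Nₕ/N.
stratum 1: (5910/10561)²·27.0²/486 = 0.46973848
stratum 2: (1447/10561)²·27.3²/45 = 0.31091363
stratum 3: (1087/10561)²·11.4²/24 = 0.05736506
stratum 4: (2117/10561)²·9.7²/502 = 0.00753132
Sum = 0.84554849 → 0.84555.

0.84555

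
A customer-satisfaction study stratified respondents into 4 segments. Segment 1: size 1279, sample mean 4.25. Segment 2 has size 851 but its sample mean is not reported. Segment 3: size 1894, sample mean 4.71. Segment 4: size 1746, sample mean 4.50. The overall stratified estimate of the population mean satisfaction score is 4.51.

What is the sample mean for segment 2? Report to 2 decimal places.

4.48

N = 1279 + 851 + 1894 + 1746 = 5770.
Overall total = μ·N = 4.51·5770 = 26022.7.
Subtract the known strata: 1279·4.25 + 1894·4.71 + 1746·4.50 = 22213.49.
Remaining total for segment 2: 26022.7 − 22213.49 = 3809.21.
Divide by its size: 3809.21 / 851 = 4.4762... → 4.48.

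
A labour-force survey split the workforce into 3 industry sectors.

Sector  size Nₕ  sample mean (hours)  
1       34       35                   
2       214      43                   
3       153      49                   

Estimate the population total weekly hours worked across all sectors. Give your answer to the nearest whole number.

17889

Estimate total by summing Nₕ·x̄ₕ over strata.
34·35 + 214·43 + 153·49 = 1190 + 9202 + 7497 = 17889.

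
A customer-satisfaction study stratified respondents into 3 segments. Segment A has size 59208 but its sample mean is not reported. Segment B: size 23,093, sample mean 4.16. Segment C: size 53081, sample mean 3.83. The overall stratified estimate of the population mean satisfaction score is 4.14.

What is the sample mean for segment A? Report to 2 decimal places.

4.41

N = 59208 + 23093 + 53081 = 135382.
Overall total = μ·N = 4.14·135382 = 560481.48.
Subtract the known strata: 23093·4.16 + 53081·3.83 = 299367.11.
Remaining total for segment A: 560481.48 − 299367.11 = 261114.37.
Divide by its size: 261114.37 / 59208 = 4.4101... → 4.41.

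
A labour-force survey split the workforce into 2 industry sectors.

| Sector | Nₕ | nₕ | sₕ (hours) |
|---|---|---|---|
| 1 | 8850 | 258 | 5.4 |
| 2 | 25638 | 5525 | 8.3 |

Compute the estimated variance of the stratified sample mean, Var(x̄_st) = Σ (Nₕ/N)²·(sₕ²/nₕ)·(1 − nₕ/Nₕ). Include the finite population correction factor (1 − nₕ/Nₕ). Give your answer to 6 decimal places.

N = 34488. Term for each stratum: Wₕ²sₕ²/nₕ·(1−nₕ/Nₕ).
Var(x̄_st) = 0.007225524 + 0.005405662 = 0.012631186 → 0.012631.

0.012631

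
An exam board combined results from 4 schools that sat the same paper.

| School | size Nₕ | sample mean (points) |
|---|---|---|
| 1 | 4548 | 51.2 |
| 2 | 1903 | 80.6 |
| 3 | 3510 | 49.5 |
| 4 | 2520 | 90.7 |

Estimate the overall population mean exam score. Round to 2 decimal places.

x̄_st = (Σ Nₕx̄ₕ) / (Σ Nₕ) = (4548·51.2 + 1903·80.6 + 3510·49.5 + 2520·90.7) / 12481
= 788548.4 / 12481 = 63.1799... → 63.18.

63.18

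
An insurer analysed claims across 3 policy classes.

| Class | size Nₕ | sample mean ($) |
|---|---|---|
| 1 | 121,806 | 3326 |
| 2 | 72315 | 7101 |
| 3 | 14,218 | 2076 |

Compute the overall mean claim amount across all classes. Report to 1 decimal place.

N = 208339; weights Wₕ = Nₕ/N = (0.5847, 0.3471, 0.0682).
x̄_st = Σ Wₕ·x̄ₕ = 0.5847·3326 + 0.3471·7101 + 0.0682·2076 ≈ 4551.006...
→ 4551.0.

4551.0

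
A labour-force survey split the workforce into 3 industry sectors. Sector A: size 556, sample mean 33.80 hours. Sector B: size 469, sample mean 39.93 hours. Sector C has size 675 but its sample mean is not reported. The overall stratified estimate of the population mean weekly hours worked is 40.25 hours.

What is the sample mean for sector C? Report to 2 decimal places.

45.79

N = 556 + 469 + 675 = 1700.
Overall total = μ·N = 40.25·1700 = 68425.
Subtract the known strata: 556·33.80 + 469·39.93 = 37519.97.
Remaining total for sector C: 68425 − 37519.97 = 30905.03.
Divide by its size: 30905.03 / 675 = 45.7852... → 45.79.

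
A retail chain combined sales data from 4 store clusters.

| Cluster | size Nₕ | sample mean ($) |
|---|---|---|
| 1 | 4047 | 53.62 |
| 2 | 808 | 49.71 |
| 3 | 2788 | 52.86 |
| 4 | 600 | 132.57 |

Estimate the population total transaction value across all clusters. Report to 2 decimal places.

484081.50

Estimate total by summing Nₕ·x̄ₕ over strata.
4047·53.62 + 808·49.71 + 2788·52.86 + 600·132.57 = 217000.14 + 40165.68 + 147373.68 + 79542 = 484081.50.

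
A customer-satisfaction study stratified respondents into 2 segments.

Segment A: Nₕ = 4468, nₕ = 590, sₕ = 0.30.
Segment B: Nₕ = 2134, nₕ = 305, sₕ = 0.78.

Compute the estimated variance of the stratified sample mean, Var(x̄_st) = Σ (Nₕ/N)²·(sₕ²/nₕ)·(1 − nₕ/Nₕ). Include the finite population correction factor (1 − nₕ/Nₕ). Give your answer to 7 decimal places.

N = 6602. Term for each stratum: Wₕ²sₕ²/nₕ·(1−nₕ/Nₕ).
Var(x̄_st) = 0.0000606402 + 0.0001786267 = 0.0002392669 → 0.0002393.

0.0002393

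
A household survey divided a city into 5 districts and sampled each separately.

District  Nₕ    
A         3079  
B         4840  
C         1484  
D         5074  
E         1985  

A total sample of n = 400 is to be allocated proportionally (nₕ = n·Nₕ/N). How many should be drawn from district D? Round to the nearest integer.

N = 3079 + 4840 + 1484 + 5074 + 1985 = 16462.
n_D = 400·5074/16462 = 123.290... → 123.

123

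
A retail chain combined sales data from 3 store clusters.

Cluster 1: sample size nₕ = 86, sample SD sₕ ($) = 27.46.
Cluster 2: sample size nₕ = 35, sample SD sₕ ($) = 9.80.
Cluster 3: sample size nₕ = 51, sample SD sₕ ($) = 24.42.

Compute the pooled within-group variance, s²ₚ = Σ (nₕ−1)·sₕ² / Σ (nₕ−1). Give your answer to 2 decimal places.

Degrees of freedom: 85 + 34 + 50 = 169.
Σ(nₕ−1)sₕ² = 85·754.0516 + 34·96.04 + 50·596.3364 = 97176.566.
s²ₚ = 97176.566 / 169 = 575.0093... → 575.01.

575.01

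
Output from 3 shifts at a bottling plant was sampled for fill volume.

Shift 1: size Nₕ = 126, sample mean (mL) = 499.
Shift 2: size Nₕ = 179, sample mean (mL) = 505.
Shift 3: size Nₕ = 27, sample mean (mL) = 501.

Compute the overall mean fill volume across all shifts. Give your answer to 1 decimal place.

502.4

N = 332; weights Wₕ = Nₕ/N = (0.3795, 0.5392, 0.0813).
x̄_st = Σ Wₕ·x̄ₕ = 0.3795·499 + 0.5392·505 + 0.0813·501 ≈ 502.398...
→ 502.4.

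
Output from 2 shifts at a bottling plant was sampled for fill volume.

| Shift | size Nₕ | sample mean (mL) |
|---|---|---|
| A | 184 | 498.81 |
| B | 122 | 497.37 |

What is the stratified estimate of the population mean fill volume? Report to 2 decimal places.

N = 306; weights Wₕ = Nₕ/N = (0.6013, 0.3987).
x̄_st = Σ Wₕ·x̄ₕ = 0.6013·498.81 + 0.3987·497.37 ≈ 498.2359...
→ 498.24.

498.24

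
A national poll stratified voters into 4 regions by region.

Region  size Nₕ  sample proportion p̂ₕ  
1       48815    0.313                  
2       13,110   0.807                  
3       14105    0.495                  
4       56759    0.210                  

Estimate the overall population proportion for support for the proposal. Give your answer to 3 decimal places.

0.337

Wₕ = Nₕ/N with N = 132789: 0.3676, 0.0987, 0.1062, 0.4274.
p̂_st = 0.3676·0.313 + 0.0987·0.807 + 0.1062·0.495 + 0.4274·0.210 ≈ 0.33708... → 0.337.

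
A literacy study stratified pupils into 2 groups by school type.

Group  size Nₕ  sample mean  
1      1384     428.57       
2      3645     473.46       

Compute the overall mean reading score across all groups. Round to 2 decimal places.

461.11

N = 5029; weights Wₕ = Nₕ/N = (0.2752, 0.7248).
x̄_st = Σ Wₕ·x̄ₕ = 0.2752·428.57 + 0.7248·473.46 ≈ 461.1061...
→ 461.11.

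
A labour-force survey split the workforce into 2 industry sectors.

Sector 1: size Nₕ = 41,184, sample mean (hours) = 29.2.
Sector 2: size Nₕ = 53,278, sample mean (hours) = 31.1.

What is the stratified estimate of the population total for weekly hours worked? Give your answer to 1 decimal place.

2859518.6

1: 41184·29.2 = 1202572.8
2: 53278·31.1 = 1656945.8
τ̂ = Σ Nₕx̄ₕ = 2859518.6.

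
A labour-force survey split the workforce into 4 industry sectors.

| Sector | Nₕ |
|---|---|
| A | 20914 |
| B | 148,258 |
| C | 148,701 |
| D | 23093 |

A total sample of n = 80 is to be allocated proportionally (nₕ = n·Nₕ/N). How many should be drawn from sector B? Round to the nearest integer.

35

Share of sector B = 148258/340966 = 0.43482.
Allocate 80 × 0.43482 = 34.785... → 35.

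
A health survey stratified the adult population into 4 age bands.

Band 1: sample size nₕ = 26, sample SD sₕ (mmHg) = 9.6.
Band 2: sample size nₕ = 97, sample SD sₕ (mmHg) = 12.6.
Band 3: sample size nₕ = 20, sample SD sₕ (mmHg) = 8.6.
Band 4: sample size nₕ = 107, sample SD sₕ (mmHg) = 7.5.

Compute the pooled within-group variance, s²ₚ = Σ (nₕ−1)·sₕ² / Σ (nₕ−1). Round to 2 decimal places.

101.27

Degrees of freedom: 25 + 96 + 19 + 106 = 246.
Σ(nₕ−1)sₕ² = 25·92.16 + 96·158.76 + 19·73.96 + 106·56.25 = 24912.7.
s²ₚ = 24912.7 / 246 = 101.2711... → 101.27.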